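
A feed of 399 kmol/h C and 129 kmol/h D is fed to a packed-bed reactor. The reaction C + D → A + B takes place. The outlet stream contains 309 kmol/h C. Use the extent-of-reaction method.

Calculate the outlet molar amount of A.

90 kmol/h

For C: n = n₀ − 1ξ → 309 = 399 − 1ξ, giving ξ = 90 kmol/h.
Outlet amounts (n = n₀ + ν ξ):
  C: 399 − 1(90) = 309
  D: 129 − 1(90) = 39
  A: 0 + 1(90) = 90
  B: 0 + 1(90) = 90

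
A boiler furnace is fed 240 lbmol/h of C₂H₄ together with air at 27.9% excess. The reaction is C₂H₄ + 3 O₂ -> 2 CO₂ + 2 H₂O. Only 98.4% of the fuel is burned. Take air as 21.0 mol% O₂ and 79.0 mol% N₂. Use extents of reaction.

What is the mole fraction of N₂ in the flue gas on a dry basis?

0.834

Stoichiometric O₂ = 3 × 240 = 720 lbmol/h; O₂ fed = 720 × 1.279 = 920.9 lbmol/h.
N₂ fed = 920.9 × 79/21 = 3464 lbmol/h.
Fuel reacted = 0.984 × 240 → ξ = 236.2 lbmol/h.
Outlet (n = n₀ + ν ξ):
  C₂H₄: 240 − 1(236.2) = 3.84
  O₂: 920.9 − 3(236.2) = 212.4
  N₂: 3464 (inert)
  CO₂: 0 + 2(236.2) = 472.3
  H₂O: 0 + 2(236.2) = 472.3
Dry total = 4153 lbmol/h; y_N₂ (dry) = 3464 / 4153 = 0.8342.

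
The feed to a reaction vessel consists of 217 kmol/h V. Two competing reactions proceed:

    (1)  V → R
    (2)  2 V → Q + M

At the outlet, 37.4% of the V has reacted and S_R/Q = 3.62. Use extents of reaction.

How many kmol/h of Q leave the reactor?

14.4 kmol/h

Conversion of V: V consumed = 0.374 × 217 = 81.16 kmol/h = 1ξ₁ + 2ξ₂.
Selectivity: 1ξ₁ / (1ξ₂) = 3.62 → ξ₁ = 3.62 ξ₂.
Substitute: (1·3.62 + 2) ξ₂ = 81.16 → ξ₂ = 14.44 kmol/h, ξ₁ = 52.28 kmol/h.
Outlet amounts (n = n₀ + Σ ν·ξ):
  V: 217 − 1(52.28) − 2(14.44) = 135.8
  R: 0 + 1(52.28) = 52.28
  Q: 0 + 1(14.44) = 14.44
  M: 0 + 1(14.44) = 14.44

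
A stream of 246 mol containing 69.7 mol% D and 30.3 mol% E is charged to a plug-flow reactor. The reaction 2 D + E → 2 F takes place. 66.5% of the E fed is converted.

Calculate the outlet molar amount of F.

99.1 mol

E reacted = 0.665 × 74.54 = 49.57 mol; ν_E = −1, so ξ = 49.57/1 = 49.57 mol.
Outlet amounts (n = n₀ + ν ξ):
  D: 171.5 − 2(49.57) = 72.33
  E: 74.54 − 1(49.57) = 24.97
  F: 0 + 2(49.57) = 99.14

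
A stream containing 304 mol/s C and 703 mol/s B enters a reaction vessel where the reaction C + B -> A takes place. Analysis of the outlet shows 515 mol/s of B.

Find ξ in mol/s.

ξ = 188 mol/s

For B: n = n₀ − 1ξ → 515 = 703 − 1ξ, giving ξ = 188 mol/s.
Outlet amounts (n = n₀ + ν ξ):
  C: 304 − 1(188) = 116
  B: 703 − 1(188) = 515
  A: 0 + 1(188) = 188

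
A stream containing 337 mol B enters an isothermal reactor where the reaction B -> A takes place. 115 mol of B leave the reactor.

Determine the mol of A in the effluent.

222 mol

For B: n = n₀ − 1ξ → 115 = 337 − 1ξ, giving ξ = 222 mol.
Outlet amounts (n = n₀ + ν ξ):
  B: 337 − 1(222) = 115
  A: 0 + 1(222) = 222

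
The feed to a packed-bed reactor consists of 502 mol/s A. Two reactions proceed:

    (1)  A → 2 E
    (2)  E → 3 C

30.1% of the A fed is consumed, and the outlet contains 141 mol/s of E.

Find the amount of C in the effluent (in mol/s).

Conversion of A: A consumed = 1ξ₁ = 0.301 × 502 → ξ₁ = 151.1 mol/s.
E balance: n_E = 0 + 2ξ₁ − 1ξ₂ = 141 → ξ₂ = (2·151.1 − 141)/1 = 161.2 mol/s.
Outlet amounts (n = n₀ + Σ ν·ξ):
  A: 502 − 1(151.1) = 350.9
  E: 0 + 2(151.1) − 1(161.2) = 141
  C: 0 + 3(161.2) = 483.6

484 mol/s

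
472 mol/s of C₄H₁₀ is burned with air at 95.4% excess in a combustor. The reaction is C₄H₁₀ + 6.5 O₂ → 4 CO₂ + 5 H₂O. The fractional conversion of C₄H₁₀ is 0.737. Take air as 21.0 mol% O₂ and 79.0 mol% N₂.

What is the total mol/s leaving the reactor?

Stoichiometric O₂ = 6.5 × 472 = 3068 mol/s; O₂ fed = 3068 × 1.954 = 5995 mol/s.
N₂ fed = 5995 × 79/21 = 22550 mol/s.
Fuel reacted = 0.737 × 472 → ξ = 347.9 mol/s.
Outlet (n = n₀ + ν ξ):
  C₄H₁₀: 472 − 1(347.9) = 124.1
  O₂: 5995 − 6.5(347.9) = 3734
  N₂: 22550 (inert)
  CO₂: 0 + 4(347.9) = 1391
  H₂O: 0 + 5(347.9) = 1739
Total out = 124.1 + 3734 + 22550 + 1391 + 1739 = 29540 mol/s.

29500 mol/s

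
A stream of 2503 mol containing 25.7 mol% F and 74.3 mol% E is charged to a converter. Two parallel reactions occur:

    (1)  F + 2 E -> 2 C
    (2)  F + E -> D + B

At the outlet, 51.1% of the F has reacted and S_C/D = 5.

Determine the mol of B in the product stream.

93.9 mol

Conversion of F: F consumed = 0.511 × 643.3 = 328.7 mol = 1ξ₁ + 1ξ₂.
Selectivity: 2ξ₁ / (1ξ₂) = 5 → ξ₁ = 2.5 ξ₂.
Substitute: (1·2.5 + 1) ξ₂ = 328.7 → ξ₂ = 93.92 mol, ξ₁ = 234.8 mol.
Outlet amounts (n = n₀ + Σ ν·ξ):
  F: 643.3 − 1(234.8) − 1(93.92) = 314.6
  E: 1860 − 2(234.8) − 1(93.92) = 1296
  C: 0 + 2(234.8) = 469.6
  D: 0 + 1(93.92) = 93.92
  B: 0 + 1(93.92) = 93.92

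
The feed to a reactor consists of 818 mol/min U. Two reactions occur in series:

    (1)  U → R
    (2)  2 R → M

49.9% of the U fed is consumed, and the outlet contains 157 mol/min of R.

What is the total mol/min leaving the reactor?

Conversion of U: U consumed = 1ξ₁ = 0.499 × 818 → ξ₁ = 408.2 mol/min.
R balance: n_R = 0 + 1ξ₁ − 2ξ₂ = 157 → ξ₂ = (1·408.2 − 157)/2 = 125.6 mol/min.
Outlet amounts (n = n₀ + Σ ν·ξ):
  U: 818 − 1(408.2) = 409.8
  R: 0 + 1(408.2) − 2(125.6) = 157
  M: 0 + 1(125.6) = 125.6
Total out = 409.8 + 157 + 125.6 = 692.4 mol/min.

692 mol/min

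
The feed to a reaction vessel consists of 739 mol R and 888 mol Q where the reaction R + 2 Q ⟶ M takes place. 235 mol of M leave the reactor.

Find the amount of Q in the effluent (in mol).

418 mol

For M: n = n₀ + 1ξ → 235 = 0 + 1ξ, giving ξ = 235 mol.
Outlet amounts (n = n₀ + ν ξ):
  R: 739 − 1(235) = 504
  Q: 888 − 2(235) = 418
  M: 0 + 1(235) = 235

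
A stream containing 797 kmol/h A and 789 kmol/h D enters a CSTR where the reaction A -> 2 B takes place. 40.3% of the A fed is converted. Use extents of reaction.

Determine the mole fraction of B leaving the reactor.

A reacted = 0.403 × 797 = 321.2 kmol/h; ν_A = −1, so ξ = 321.2/1 = 321.2 kmol/h.
Outlet amounts (n = n₀ + ν ξ):
  A: 797 − 1(321.2) = 475.8
  B: 0 + 2(321.2) = 642.4
  D: 789 (inert)
Total out = 1907 kmol/h; y_B = 642.4 / 1907 = 0.3368.

0.337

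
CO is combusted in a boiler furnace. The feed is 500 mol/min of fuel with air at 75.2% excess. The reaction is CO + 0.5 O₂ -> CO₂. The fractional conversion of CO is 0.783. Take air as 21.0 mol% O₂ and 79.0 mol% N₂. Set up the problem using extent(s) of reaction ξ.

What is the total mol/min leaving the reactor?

Stoichiometric O₂ = 0.5 × 500 = 250 mol/min; O₂ fed = 250 × 1.752 = 438 mol/min.
N₂ fed = 438 × 79/21 = 1648 mol/min.
Fuel reacted = 0.783 × 500 → ξ = 391.5 mol/min.
Outlet (n = n₀ + ν ξ):
  CO: 500 − 1(391.5) = 108.5
  O₂: 438 − 0.5(391.5) = 242.2
  N₂: 1648 (inert)
  CO₂: 0 + 1(391.5) = 391.5
Total out = 108.5 + 242.2 + 1648 + 391.5 = 2390 mol/min.

2390 mol/min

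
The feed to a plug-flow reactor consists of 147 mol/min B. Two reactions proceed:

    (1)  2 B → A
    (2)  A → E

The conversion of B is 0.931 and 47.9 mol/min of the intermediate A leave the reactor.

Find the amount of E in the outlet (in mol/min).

Conversion of B: B consumed = 2ξ₁ = 0.931 × 147 → ξ₁ = 68.43 mol/min.
A balance: n_A = 0 + 1ξ₁ − 1ξ₂ = 47.9 → ξ₂ = (1·68.43 − 47.9)/1 = 20.53 mol/min.
Outlet amounts (n = n₀ + Σ ν·ξ):
  B: 147 − 2(68.43) = 10.14
  A: 0 + 1(68.43) − 1(20.53) = 47.9
  E: 0 + 1(20.53) = 20.53

20.5 mol/min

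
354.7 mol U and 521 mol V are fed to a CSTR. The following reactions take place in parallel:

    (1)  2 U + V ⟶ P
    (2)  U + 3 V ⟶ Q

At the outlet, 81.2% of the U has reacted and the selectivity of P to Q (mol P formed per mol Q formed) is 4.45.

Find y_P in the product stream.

0.244

Conversion of U: U consumed = 0.812 × 354.7 = 288 mol = 2ξ₁ + 1ξ₂.
Selectivity: 1ξ₁ / (1ξ₂) = 4.45 → ξ₁ = 4.45 ξ₂.
Substitute: (2·4.45 + 1) ξ₂ = 288 → ξ₂ = 29.09 mol, ξ₁ = 129.5 mol.
Outlet amounts (n = n₀ + Σ ν·ξ):
  U: 354.7 − 2(129.5) − 1(29.09) = 66.68
  V: 521 − 1(129.5) − 3(29.09) = 304.3
  P: 0 + 1(129.5) = 129.5
  Q: 0 + 1(29.09) = 29.09
Total out = 529.5 mol; y_P = 129.5 / 529.5 = 0.2445.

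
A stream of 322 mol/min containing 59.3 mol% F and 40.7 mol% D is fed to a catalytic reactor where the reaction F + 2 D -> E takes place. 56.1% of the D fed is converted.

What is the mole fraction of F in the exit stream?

0.621

D reacted = 0.561 × 131.1 = 73.52 mol/min; ν_D = −2, so ξ = 73.52/2 = 36.76 mol/min.
Outlet amounts (n = n₀ + ν ξ):
  F: 190.9 − 1(36.76) = 154.2
  D: 131.1 − 2(36.76) = 57.53
  E: 0 + 1(36.76) = 36.76
Total out = 248.5 mol/min; y_F = 154.2 / 248.5 = 0.6205.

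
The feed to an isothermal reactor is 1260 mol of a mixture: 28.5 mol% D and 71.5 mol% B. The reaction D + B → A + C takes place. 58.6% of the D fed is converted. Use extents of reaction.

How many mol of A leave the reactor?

D reacted = 0.586 × 359.1 = 210.4 mol; ν_D = −1, so ξ = 210.4/1 = 210.4 mol.
Outlet amounts (n = n₀ + ν ξ):
  D: 359.1 − 1(210.4) = 148.7
  B: 900.9 − 1(210.4) = 690.5
  A: 0 + 1(210.4) = 210.4
  C: 0 + 1(210.4) = 210.4

210 mol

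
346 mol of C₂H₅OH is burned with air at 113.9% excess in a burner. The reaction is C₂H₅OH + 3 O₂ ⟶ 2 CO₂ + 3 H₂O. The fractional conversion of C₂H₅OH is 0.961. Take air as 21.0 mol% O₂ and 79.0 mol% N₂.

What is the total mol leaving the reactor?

11300 mol

Stoichiometric O₂ = 3 × 346 = 1038 mol; O₂ fed = 1038 × 2.139 = 2220 mol.
N₂ fed = 2220 × 79/21 = 8352 mol.
Fuel reacted = 0.961 × 346 → ξ = 332.5 mol.
Outlet (n = n₀ + ν ξ):
  C₂H₅OH: 346 − 1(332.5) = 13.49
  O₂: 2220 − 3(332.5) = 1223
  N₂: 8352 (inert)
  CO₂: 0 + 2(332.5) = 665
  H₂O: 0 + 3(332.5) = 997.5
Total out = 13.49 + 1223 + 8352 + 665 + 997.5 = 11250 mol.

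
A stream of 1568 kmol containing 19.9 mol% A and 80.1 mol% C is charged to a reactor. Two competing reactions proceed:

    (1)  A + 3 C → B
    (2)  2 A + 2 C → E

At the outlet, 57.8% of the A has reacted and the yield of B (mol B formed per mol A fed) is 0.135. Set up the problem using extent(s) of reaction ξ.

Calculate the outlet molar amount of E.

69.1 kmol

Yield of B: 1ξ₁ / 312 = 0.135 → ξ₁ = 42.12 kmol.
Conversion of A: 1ξ₁ + 2ξ₂ = 0.578 × 312 = 180.4 → ξ₂ = 69.12 kmol.
Outlet amounts (n = n₀ + Σ ν·ξ):
  A: 312 − 1(42.12) − 2(69.12) = 131.7
  C: 1256 − 3(42.12) − 2(69.12) = 991.4
  B: 0 + 1(42.12) = 42.12
  E: 0 + 1(69.12) = 69.12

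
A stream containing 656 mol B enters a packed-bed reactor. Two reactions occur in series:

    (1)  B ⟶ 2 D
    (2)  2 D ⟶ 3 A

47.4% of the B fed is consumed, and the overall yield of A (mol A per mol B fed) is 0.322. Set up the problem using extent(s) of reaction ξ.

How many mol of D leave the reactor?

Conversion of B: B consumed = 1ξ₁ = 0.474 × 656 → ξ₁ = 310.9 mol.
Yield of A: 3ξ₂ / 656 = 0.322 → ξ₂ = 70.41 mol.
Outlet amounts (n = n₀ + Σ ν·ξ):
  B: 656 − 1(310.9) = 345.1
  D: 0 + 2(310.9) − 2(70.41) = 481.1
  A: 0 + 3(70.41) = 211.2

481 mol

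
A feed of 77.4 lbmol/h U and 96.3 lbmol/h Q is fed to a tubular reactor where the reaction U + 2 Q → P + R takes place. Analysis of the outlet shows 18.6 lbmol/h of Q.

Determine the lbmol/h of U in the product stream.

For Q: n = n₀ − 2ξ → 18.6 = 96.3 − 2ξ, giving ξ = 38.85 lbmol/h.
Outlet amounts (n = n₀ + ν ξ):
  U: 77.4 − 1(38.85) = 38.55
  Q: 96.3 − 2(38.85) = 18.6
  P: 0 + 1(38.85) = 38.85
  R: 0 + 1(38.85) = 38.85

38.6 lbmol/h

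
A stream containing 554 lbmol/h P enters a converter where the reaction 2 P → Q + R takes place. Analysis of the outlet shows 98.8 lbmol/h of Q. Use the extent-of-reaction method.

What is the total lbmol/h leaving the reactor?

554 lbmol/h

For Q: n = n₀ + 1ξ → 98.8 = 0 + 1ξ, giving ξ = 98.8 lbmol/h.
Outlet amounts (n = n₀ + ν ξ):
  P: 554 − 2(98.8) = 356.4
  Q: 0 + 1(98.8) = 98.8
  R: 0 + 1(98.8) = 98.8
Total out = 356.4 + 98.8 + 98.8 = 554 lbmol/h.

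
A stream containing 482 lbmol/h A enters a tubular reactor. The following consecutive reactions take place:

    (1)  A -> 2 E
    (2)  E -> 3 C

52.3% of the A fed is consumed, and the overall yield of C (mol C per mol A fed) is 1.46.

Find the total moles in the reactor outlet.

1200 lbmol/h

Conversion of A: A consumed = 1ξ₁ = 0.523 × 482 → ξ₁ = 252.1 lbmol/h.
Yield of C: 3ξ₂ / 482 = 1.46 → ξ₂ = 234.6 lbmol/h.
Outlet amounts (n = n₀ + Σ ν·ξ):
  A: 482 − 1(252.1) = 229.9
  E: 0 + 2(252.1) − 1(234.6) = 269.6
  C: 0 + 3(234.6) = 703.7
Total out = 229.9 + 269.6 + 703.7 = 1203 lbmol/h.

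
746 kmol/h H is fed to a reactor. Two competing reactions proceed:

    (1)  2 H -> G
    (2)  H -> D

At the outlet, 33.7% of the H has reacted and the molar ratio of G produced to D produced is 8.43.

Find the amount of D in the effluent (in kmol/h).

Conversion of H: H consumed = 0.337 × 746 = 251.4 kmol/h = 2ξ₁ + 1ξ₂.
Selectivity: 1ξ₁ / (1ξ₂) = 8.43 → ξ₁ = 8.43 ξ₂.
Substitute: (2·8.43 + 1) ξ₂ = 251.4 → ξ₂ = 14.08 kmol/h, ξ₁ = 118.7 kmol/h.
Outlet amounts (n = n₀ + Σ ν·ξ):
  H: 746 − 2(118.7) − 1(14.08) = 494.6
  G: 0 + 1(118.7) = 118.7
  D: 0 + 1(14.08) = 14.08

14.1 kmol/h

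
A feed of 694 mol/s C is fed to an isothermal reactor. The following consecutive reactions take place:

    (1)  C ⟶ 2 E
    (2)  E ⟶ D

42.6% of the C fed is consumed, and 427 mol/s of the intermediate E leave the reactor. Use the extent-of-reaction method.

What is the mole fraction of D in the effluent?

Conversion of C: C consumed = 1ξ₁ = 0.426 × 694 → ξ₁ = 295.6 mol/s.
E balance: n_E = 0 + 2ξ₁ − 1ξ₂ = 427 → ξ₂ = (2·295.6 − 427)/1 = 164.3 mol/s.
Outlet amounts (n = n₀ + Σ ν·ξ):
  C: 694 − 1(295.6) = 398.4
  E: 0 + 2(295.6) − 1(164.3) = 427
  D: 0 + 1(164.3) = 164.3
Total out = 989.6 mol/s; y_D = 164.3 / 989.6 = 0.166.

0.166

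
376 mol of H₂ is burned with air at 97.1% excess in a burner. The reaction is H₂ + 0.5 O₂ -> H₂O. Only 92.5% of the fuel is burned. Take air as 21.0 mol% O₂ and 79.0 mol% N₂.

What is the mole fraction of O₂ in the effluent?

Stoichiometric O₂ = 0.5 × 376 = 188 mol; O₂ fed = 188 × 1.971 = 370.5 mol.
N₂ fed = 370.5 × 79/21 = 1394 mol.
Fuel reacted = 0.925 × 376 → ξ = 347.8 mol.
Outlet (n = n₀ + ν ξ):
  H₂: 376 − 1(347.8) = 28.2
  O₂: 370.5 − 0.5(347.8) = 196.6
  N₂: 1394 (inert)
  H₂O: 0 + 1(347.8) = 347.8
Total out = 1967 mol; y_O₂ = 196.6 / 1967 = 0.09999.

0.1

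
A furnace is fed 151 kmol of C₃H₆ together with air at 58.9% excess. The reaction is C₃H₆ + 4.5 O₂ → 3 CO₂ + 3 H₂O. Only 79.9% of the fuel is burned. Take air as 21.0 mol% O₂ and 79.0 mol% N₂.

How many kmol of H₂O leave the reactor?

Stoichiometric O₂ = 4.5 × 151 = 679.5 kmol; O₂ fed = 679.5 × 1.589 = 1080 kmol.
N₂ fed = 1080 × 79/21 = 4062 kmol.
Fuel reacted = 0.799 × 151 → ξ = 120.6 kmol.
Outlet (n = n₀ + ν ξ):
  C₃H₆: 151 − 1(120.6) = 30.35
  O₂: 1080 − 4.5(120.6) = 536.8
  N₂: 4062 (inert)
  CO₂: 0 + 3(120.6) = 361.9
  H₂O: 0 + 3(120.6) = 361.9

362 kmol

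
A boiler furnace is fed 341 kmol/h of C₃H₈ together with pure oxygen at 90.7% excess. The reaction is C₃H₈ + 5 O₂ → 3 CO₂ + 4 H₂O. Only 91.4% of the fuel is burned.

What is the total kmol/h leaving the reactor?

3900 kmol/h

Stoichiometric O₂ = 5 × 341 = 1705 kmol/h; O₂ fed = 1705 × 1.907 = 3251 kmol/h.
Fuel reacted = 0.914 × 341 → ξ = 311.7 kmol/h.
Outlet (n = n₀ + ν ξ):
  C₃H₈: 341 − 1(311.7) = 29.33
  O₂: 3251 − 5(311.7) = 1693
  CO₂: 0 + 3(311.7) = 935
  H₂O: 0 + 4(311.7) = 1247
Total out = 29.33 + 1693 + 935 + 1247 = 3904 kmol/h.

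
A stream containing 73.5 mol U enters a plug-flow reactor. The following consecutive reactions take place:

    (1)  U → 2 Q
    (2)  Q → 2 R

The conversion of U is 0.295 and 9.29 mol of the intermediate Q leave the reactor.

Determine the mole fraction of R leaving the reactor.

0.527

Conversion of U: U consumed = 1ξ₁ = 0.295 × 73.5 → ξ₁ = 21.68 mol.
Q balance: n_Q = 0 + 2ξ₁ − 1ξ₂ = 9.29 → ξ₂ = (2·21.68 − 9.29)/1 = 34.07 mol.
Outlet amounts (n = n₀ + Σ ν·ξ):
  U: 73.5 − 1(21.68) = 51.82
  Q: 0 + 2(21.68) − 1(34.07) = 9.29
  R: 0 + 2(34.07) = 68.15
Total out = 129.3 mol; y_R = 68.15 / 129.3 = 0.5272.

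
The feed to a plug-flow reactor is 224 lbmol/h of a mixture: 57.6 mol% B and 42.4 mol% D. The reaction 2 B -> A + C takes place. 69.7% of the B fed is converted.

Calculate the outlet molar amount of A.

B reacted = 0.697 × 129 = 89.93 lbmol/h; ν_B = −2, so ξ = 89.93/2 = 44.96 lbmol/h.
Outlet amounts (n = n₀ + ν ξ):
  B: 129 − 2(44.96) = 39.09
  A: 0 + 1(44.96) = 44.96
  C: 0 + 1(44.96) = 44.96
  D: 94.98 (inert)

45 lbmol/h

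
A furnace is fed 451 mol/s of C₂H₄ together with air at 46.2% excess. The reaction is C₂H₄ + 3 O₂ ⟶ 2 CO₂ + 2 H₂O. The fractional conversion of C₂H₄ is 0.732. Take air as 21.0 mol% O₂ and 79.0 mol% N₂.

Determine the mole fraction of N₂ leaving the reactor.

Stoichiometric O₂ = 3 × 451 = 1353 mol/s; O₂ fed = 1353 × 1.462 = 1978 mol/s.
N₂ fed = 1978 × 79/21 = 7441 mol/s.
Fuel reacted = 0.732 × 451 → ξ = 330.1 mol/s.
Outlet (n = n₀ + ν ξ):
  C₂H₄: 451 − 1(330.1) = 120.9
  O₂: 1978 − 3(330.1) = 987.7
  N₂: 7441 (inert)
  CO₂: 0 + 2(330.1) = 660.3
  H₂O: 0 + 2(330.1) = 660.3
Total out = 9870 mol/s; y_N₂ = 7441 / 9870 = 0.7539.

0.754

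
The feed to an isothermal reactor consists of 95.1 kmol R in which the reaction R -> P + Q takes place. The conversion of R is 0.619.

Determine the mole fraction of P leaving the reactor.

0.382

R reacted = 0.619 × 95.1 = 58.87 kmol; ν_R = −1, so ξ = 58.87/1 = 58.87 kmol.
Outlet amounts (n = n₀ + ν ξ):
  R: 95.1 − 1(58.87) = 36.23
  P: 0 + 1(58.87) = 58.87
  Q: 0 + 1(58.87) = 58.87
Total out = 154 kmol; y_P = 58.87 / 154 = 0.3823.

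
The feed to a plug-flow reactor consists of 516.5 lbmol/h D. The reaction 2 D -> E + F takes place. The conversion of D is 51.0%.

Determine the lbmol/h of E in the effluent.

D reacted = 0.51 × 516.5 = 263.4 lbmol/h; ν_D = −2, so ξ = 263.4/2 = 131.7 lbmol/h.
Outlet amounts (n = n₀ + ν ξ):
  D: 516.5 − 2(131.7) = 253.1
  E: 0 + 1(131.7) = 131.7
  F: 0 + 1(131.7) = 131.7

132 lbmol/h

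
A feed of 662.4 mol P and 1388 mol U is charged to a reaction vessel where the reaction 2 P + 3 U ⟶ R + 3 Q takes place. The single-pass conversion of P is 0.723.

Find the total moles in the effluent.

P reacted = 0.723 × 662.4 = 478.9 mol; ν_P = −2, so ξ = 478.9/2 = 239.5 mol.
Outlet amounts (n = n₀ + ν ξ):
  P: 662.4 − 2(239.5) = 183.5
  U: 1388 − 3(239.5) = 669.6
  R: 0 + 1(239.5) = 239.5
  Q: 0 + 3(239.5) = 718.4
Total out = 183.5 + 669.6 + 239.5 + 718.4 = 1811 mol.

1810 mol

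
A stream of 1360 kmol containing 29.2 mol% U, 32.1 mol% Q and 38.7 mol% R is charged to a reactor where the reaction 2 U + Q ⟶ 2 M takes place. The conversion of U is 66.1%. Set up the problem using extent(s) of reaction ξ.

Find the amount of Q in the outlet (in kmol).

305 kmol

U reacted = 0.661 × 397.1 = 262.5 kmol; ν_U = −2, so ξ = 262.5/2 = 131.2 kmol.
Outlet amounts (n = n₀ + ν ξ):
  U: 397.1 − 2(131.2) = 134.6
  Q: 436.6 − 1(131.2) = 305.3
  M: 0 + 2(131.2) = 262.5
  R: 526.3 (inert)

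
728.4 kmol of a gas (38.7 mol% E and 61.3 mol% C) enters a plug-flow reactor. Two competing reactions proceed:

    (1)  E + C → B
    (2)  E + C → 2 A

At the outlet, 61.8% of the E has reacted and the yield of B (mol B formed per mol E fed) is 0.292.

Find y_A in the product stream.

Yield of B: 1ξ₁ / 281.9 = 0.292 → ξ₁ = 82.31 kmol.
Conversion of E: 1ξ₁ + 1ξ₂ = 0.618 × 281.9 = 174.2 → ξ₂ = 91.9 kmol.
Outlet amounts (n = n₀ + Σ ν·ξ):
  E: 281.9 − 1(82.31) − 1(91.9) = 107.7
  C: 446.5 − 1(82.31) − 1(91.9) = 272.3
  B: 0 + 1(82.31) = 82.31
  A: 0 + 2(91.9) = 183.8
Total out = 646.1 kmol; y_A = 183.8 / 646.1 = 0.2845.

0.284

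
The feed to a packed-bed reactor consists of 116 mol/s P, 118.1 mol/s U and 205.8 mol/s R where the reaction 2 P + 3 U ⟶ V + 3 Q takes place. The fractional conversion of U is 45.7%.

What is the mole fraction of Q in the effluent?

U reacted = 0.457 × 118.1 = 53.97 mol/s; ν_U = −3, so ξ = 53.97/3 = 17.99 mol/s.
Outlet amounts (n = n₀ + ν ξ):
  P: 116 − 2(17.99) = 80.02
  U: 118.1 − 3(17.99) = 64.13
  V: 0 + 1(17.99) = 17.99
  Q: 0 + 3(17.99) = 53.97
  R: 205.8 (inert)
Total out = 421.9 mol/s; y_Q = 53.97 / 421.9 = 0.1279.

0.128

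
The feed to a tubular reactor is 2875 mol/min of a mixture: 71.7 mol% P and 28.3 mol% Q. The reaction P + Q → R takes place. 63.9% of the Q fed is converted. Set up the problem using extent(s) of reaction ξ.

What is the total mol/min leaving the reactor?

Q reacted = 0.639 × 813.6 = 519.9 mol/min; ν_Q = −1, so ξ = 519.9/1 = 519.9 mol/min.
Outlet amounts (n = n₀ + ν ξ):
  P: 2061 − 1(519.9) = 1541
  Q: 813.6 − 1(519.9) = 293.7
  R: 0 + 1(519.9) = 519.9
Total out = 1541 + 293.7 + 519.9 = 2355 mol/min.

2360 mol/min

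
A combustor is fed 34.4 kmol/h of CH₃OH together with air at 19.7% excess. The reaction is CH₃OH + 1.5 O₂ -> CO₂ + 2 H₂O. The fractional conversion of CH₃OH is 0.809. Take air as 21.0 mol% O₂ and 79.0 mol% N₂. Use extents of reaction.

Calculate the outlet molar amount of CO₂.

Stoichiometric O₂ = 1.5 × 34.4 = 51.6 kmol/h; O₂ fed = 51.6 × 1.197 = 61.77 kmol/h.
N₂ fed = 61.77 × 79/21 = 232.4 kmol/h.
Fuel reacted = 0.809 × 34.4 → ξ = 27.83 kmol/h.
Outlet (n = n₀ + ν ξ):
  CH₃OH: 34.4 − 1(27.83) = 6.57
  O₂: 61.77 − 1.5(27.83) = 20.02
  N₂: 232.4 (inert)
  CO₂: 0 + 1(27.83) = 27.83
  H₂O: 0 + 2(27.83) = 55.66

27.8 kmol/h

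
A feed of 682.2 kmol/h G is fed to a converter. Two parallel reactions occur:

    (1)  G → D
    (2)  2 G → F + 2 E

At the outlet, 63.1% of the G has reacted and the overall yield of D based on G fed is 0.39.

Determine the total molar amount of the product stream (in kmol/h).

Yield of D: 1ξ₁ / 682.2 = 0.39 → ξ₁ = 266.1 kmol/h.
Conversion of G: 1ξ₁ + 2ξ₂ = 0.631 × 682.2 = 430.5 → ξ₂ = 82.21 kmol/h.
Outlet amounts (n = n₀ + Σ ν·ξ):
  G: 682.2 − 1(266.1) − 2(82.21) = 251.7
  D: 0 + 1(266.1) = 266.1
  F: 0 + 1(82.21) = 82.21
  E: 0 + 2(82.21) = 164.4
Total out = 251.7 + 266.1 + 82.21 + 164.4 = 764.4 kmol/h.

764 kmol/h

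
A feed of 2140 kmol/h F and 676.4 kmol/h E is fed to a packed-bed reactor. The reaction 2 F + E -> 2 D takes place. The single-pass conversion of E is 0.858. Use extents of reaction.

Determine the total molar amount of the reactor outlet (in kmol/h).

2240 kmol/h

E reacted = 0.858 × 676.4 = 580.4 kmol/h; ν_E = −1, so ξ = 580.4/1 = 580.4 kmol/h.
Outlet amounts (n = n₀ + ν ξ):
  F: 2140 − 2(580.4) = 979.3
  E: 676.4 − 1(580.4) = 96.05
  D: 0 + 2(580.4) = 1161
Total out = 979.3 + 96.05 + 1161 = 2236 kmol/h.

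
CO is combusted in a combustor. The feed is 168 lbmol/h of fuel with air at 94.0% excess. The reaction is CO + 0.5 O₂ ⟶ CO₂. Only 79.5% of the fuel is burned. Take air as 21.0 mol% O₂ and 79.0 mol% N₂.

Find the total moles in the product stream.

Stoichiometric O₂ = 0.5 × 168 = 84 lbmol/h; O₂ fed = 84 × 1.940 = 163 lbmol/h.
N₂ fed = 163 × 79/21 = 613 lbmol/h.
Fuel reacted = 0.795 × 168 → ξ = 133.6 lbmol/h.
Outlet (n = n₀ + ν ξ):
  CO: 168 − 1(133.6) = 34.44
  O₂: 163 − 0.5(133.6) = 96.18
  N₂: 613 (inert)
  CO₂: 0 + 1(133.6) = 133.6
Total out = 34.44 + 96.18 + 613 + 133.6 = 877.2 lbmol/h.

877 lbmol/h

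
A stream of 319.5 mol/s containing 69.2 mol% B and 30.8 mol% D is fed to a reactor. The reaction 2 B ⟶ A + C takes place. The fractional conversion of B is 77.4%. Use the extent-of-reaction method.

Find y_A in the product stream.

0.268

B reacted = 0.774 × 221.1 = 171.1 mol/s; ν_B = −2, so ξ = 171.1/2 = 85.56 mol/s.
Outlet amounts (n = n₀ + ν ξ):
  B: 221.1 − 2(85.56) = 49.97
  A: 0 + 1(85.56) = 85.56
  C: 0 + 1(85.56) = 85.56
  D: 98.41 (inert)
Total out = 319.5 mol/s; y_A = 85.56 / 319.5 = 0.2678.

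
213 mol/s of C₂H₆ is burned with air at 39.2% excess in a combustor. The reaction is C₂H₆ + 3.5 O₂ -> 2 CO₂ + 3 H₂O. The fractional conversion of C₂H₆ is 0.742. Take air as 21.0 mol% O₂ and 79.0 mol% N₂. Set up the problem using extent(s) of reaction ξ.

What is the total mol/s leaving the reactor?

5230 mol/s

Stoichiometric O₂ = 3.5 × 213 = 745.5 mol/s; O₂ fed = 745.5 × 1.392 = 1038 mol/s.
N₂ fed = 1038 × 79/21 = 3904 mol/s.
Fuel reacted = 0.742 × 213 → ξ = 158 mol/s.
Outlet (n = n₀ + ν ξ):
  C₂H₆: 213 − 1(158) = 54.95
  O₂: 1038 − 3.5(158) = 484.6
  N₂: 3904 (inert)
  CO₂: 0 + 2(158) = 316.1
  H₂O: 0 + 3(158) = 474.1
Total out = 54.95 + 484.6 + 3904 + 316.1 + 474.1 = 5234 mol/s.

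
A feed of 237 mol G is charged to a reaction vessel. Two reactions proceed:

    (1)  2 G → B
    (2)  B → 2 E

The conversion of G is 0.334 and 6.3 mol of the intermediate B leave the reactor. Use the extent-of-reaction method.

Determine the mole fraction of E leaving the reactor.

0.289

Conversion of G: G consumed = 2ξ₁ = 0.334 × 237 → ξ₁ = 39.58 mol.
B balance: n_B = 0 + 1ξ₁ − 1ξ₂ = 6.3 → ξ₂ = (1·39.58 − 6.3)/1 = 33.28 mol.
Outlet amounts (n = n₀ + Σ ν·ξ):
  G: 237 − 2(39.58) = 157.8
  B: 0 + 1(39.58) − 1(33.28) = 6.3
  E: 0 + 2(33.28) = 66.56
Total out = 230.7 mol; y_E = 66.56 / 230.7 = 0.2885.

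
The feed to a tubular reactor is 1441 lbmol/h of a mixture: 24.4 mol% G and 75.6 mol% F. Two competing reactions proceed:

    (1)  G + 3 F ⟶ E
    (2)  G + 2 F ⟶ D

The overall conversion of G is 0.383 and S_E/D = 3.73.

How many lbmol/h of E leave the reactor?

Conversion of G: G consumed = 0.383 × 351.6 = 134.7 lbmol/h = 1ξ₁ + 1ξ₂.
Selectivity: 1ξ₁ / (1ξ₂) = 3.73 → ξ₁ = 3.73 ξ₂.
Substitute: (1·3.73 + 1) ξ₂ = 134.7 → ξ₂ = 28.47 lbmol/h, ξ₁ = 106.2 lbmol/h.
Outlet amounts (n = n₀ + Σ ν·ξ):
  G: 351.6 − 1(106.2) − 1(28.47) = 216.9
  F: 1089 − 3(106.2) − 2(28.47) = 713.9
  E: 0 + 1(106.2) = 106.2
  D: 0 + 1(28.47) = 28.47

106 lbmol/h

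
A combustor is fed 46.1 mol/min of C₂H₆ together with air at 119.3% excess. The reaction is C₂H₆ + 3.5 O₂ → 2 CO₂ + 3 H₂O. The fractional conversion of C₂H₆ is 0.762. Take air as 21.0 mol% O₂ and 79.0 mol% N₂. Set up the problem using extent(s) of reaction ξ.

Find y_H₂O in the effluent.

Stoichiometric O₂ = 3.5 × 46.1 = 161.3 mol/min; O₂ fed = 161.3 × 2.193 = 353.8 mol/min.
N₂ fed = 353.8 × 79/21 = 1331 mol/min.
Fuel reacted = 0.762 × 46.1 → ξ = 35.13 mol/min.
Outlet (n = n₀ + ν ξ):
  C₂H₆: 46.1 − 1(35.13) = 10.97
  O₂: 353.8 − 3.5(35.13) = 230.9
  N₂: 1331 (inert)
  CO₂: 0 + 2(35.13) = 70.26
  H₂O: 0 + 3(35.13) = 105.4
Total out = 1749 mol/min; y_H₂O = 105.4 / 1749 = 0.06027.

0.0603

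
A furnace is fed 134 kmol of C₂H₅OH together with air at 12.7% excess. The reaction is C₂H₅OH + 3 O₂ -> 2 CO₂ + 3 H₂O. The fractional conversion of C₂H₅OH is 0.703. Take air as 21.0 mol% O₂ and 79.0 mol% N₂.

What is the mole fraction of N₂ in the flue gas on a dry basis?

Stoichiometric O₂ = 3 × 134 = 402 kmol; O₂ fed = 402 × 1.127 = 453.1 kmol.
N₂ fed = 453.1 × 79/21 = 1704 kmol.
Fuel reacted = 0.703 × 134 → ξ = 94.2 kmol.
Outlet (n = n₀ + ν ξ):
  C₂H₅OH: 134 − 1(94.2) = 39.8
  O₂: 453.1 − 3(94.2) = 170.4
  N₂: 1704 (inert)
  CO₂: 0 + 2(94.2) = 188.4
  H₂O: 0 + 3(94.2) = 282.6
Dry total = 2103 kmol; y_N₂ (dry) = 1704 / 2103 = 0.8104.

0.81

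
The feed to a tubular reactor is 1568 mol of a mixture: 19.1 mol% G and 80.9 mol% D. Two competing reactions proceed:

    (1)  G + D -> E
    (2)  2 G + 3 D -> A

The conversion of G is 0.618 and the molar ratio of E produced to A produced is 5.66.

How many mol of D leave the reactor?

Conversion of G: G consumed = 0.618 × 299.5 = 185.1 mol = 1ξ₁ + 2ξ₂.
Selectivity: 1ξ₁ / (1ξ₂) = 5.66 → ξ₁ = 5.66 ξ₂.
Substitute: (1·5.66 + 2) ξ₂ = 185.1 → ξ₂ = 24.16 mol, ξ₁ = 136.8 mol.
Outlet amounts (n = n₀ + Σ ν·ξ):
  G: 299.5 − 1(136.8) − 2(24.16) = 114.4
  D: 1269 − 1(136.8) − 3(24.16) = 1059
  E: 0 + 1(136.8) = 136.8
  A: 0 + 1(24.16) = 24.16

1060 mol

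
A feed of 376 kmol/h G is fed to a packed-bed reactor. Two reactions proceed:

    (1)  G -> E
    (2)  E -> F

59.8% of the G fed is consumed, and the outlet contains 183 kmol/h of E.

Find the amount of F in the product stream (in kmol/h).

Conversion of G: G consumed = 1ξ₁ = 0.598 × 376 → ξ₁ = 224.8 kmol/h.
E balance: n_E = 0 + 1ξ₁ − 1ξ₂ = 183 → ξ₂ = (1·224.8 − 183)/1 = 41.85 kmol/h.
Outlet amounts (n = n₀ + Σ ν·ξ):
  G: 376 − 1(224.8) = 151.2
  E: 0 + 1(224.8) − 1(41.85) = 183
  F: 0 + 1(41.85) = 41.85

41.8 kmol/h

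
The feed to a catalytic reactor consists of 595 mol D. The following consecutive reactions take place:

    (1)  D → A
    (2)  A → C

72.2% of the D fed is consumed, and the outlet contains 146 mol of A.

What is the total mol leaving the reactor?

Conversion of D: D consumed = 1ξ₁ = 0.722 × 595 → ξ₁ = 429.6 mol.
A balance: n_A = 0 + 1ξ₁ − 1ξ₂ = 146 → ξ₂ = (1·429.6 − 146)/1 = 283.6 mol.
Outlet amounts (n = n₀ + Σ ν·ξ):
  D: 595 − 1(429.6) = 165.4
  A: 0 + 1(429.6) − 1(283.6) = 146
  C: 0 + 1(283.6) = 283.6
Total out = 165.4 + 146 + 283.6 = 595 mol.

595 mol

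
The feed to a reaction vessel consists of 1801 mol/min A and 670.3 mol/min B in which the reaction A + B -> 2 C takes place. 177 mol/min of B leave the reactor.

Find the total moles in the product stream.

For B: n = n₀ − 1ξ → 177 = 670.3 − 1ξ, giving ξ = 493.3 mol/min.
Outlet amounts (n = n₀ + ν ξ):
  A: 1801 − 1(493.3) = 1308
  B: 670.3 − 1(493.3) = 177
  C: 0 + 2(493.3) = 986.6
Total out = 1308 + 177 + 986.6 = 2471 mol/min.

2470 mol/min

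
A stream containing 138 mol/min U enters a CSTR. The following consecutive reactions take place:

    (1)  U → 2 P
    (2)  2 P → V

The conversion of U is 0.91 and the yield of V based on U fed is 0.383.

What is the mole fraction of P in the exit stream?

0.69

Conversion of U: U consumed = 1ξ₁ = 0.91 × 138 → ξ₁ = 125.6 mol/min.
Yield of V: 1ξ₂ / 138 = 0.383 → ξ₂ = 52.85 mol/min.
Outlet amounts (n = n₀ + Σ ν·ξ):
  U: 138 − 1(125.6) = 12.42
  P: 0 + 2(125.6) − 2(52.85) = 145.5
  V: 0 + 1(52.85) = 52.85
Total out = 210.7 mol/min; y_P = 145.5 / 210.7 = 0.6902.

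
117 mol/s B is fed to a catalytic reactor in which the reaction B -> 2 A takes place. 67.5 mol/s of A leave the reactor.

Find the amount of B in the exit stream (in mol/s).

For A: n = n₀ + 2ξ → 67.5 = 0 + 2ξ, giving ξ = 33.75 mol/s.
Outlet amounts (n = n₀ + ν ξ):
  B: 117 − 1(33.75) = 83.25
  A: 0 + 2(33.75) = 67.5

83.2 mol/s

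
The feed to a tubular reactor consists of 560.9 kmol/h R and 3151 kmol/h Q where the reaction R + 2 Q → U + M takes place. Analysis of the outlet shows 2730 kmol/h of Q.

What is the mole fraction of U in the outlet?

0.0601

For Q: n = n₀ − 2ξ → 2730 = 3151 − 2ξ, giving ξ = 210.5 kmol/h.
Outlet amounts (n = n₀ + ν ξ):
  R: 560.9 − 1(210.5) = 350.4
  Q: 3151 − 2(210.5) = 2730
  U: 0 + 1(210.5) = 210.5
  M: 0 + 1(210.5) = 210.5
Total out = 3501 kmol/h; y_U = 210.5 / 3501 = 0.06012.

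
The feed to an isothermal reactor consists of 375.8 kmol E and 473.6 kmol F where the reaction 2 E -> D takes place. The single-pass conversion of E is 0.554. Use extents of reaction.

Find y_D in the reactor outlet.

E reacted = 0.554 × 375.8 = 208.2 kmol; ν_E = −2, so ξ = 208.2/2 = 104.1 kmol.
Outlet amounts (n = n₀ + ν ξ):
  E: 375.8 − 2(104.1) = 167.6
  D: 0 + 1(104.1) = 104.1
  F: 473.6 (inert)
Total out = 745.3 kmol; y_D = 104.1 / 745.3 = 0.1397.

0.14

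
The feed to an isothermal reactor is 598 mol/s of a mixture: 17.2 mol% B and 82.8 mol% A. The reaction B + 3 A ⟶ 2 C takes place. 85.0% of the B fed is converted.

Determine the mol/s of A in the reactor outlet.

B reacted = 0.85 × 102.9 = 87.43 mol/s; ν_B = −1, so ξ = 87.43/1 = 87.43 mol/s.
Outlet amounts (n = n₀ + ν ξ):
  B: 102.9 − 1(87.43) = 15.43
  A: 495.1 − 3(87.43) = 232.9
  C: 0 + 2(87.43) = 174.9

233 mol/s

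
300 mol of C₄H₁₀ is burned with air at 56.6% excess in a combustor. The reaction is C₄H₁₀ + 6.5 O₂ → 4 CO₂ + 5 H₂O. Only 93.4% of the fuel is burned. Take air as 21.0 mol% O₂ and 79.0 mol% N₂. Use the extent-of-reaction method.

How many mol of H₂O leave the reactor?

1400 mol

Stoichiometric O₂ = 6.5 × 300 = 1950 mol; O₂ fed = 1950 × 1.566 = 3054 mol.
N₂ fed = 3054 × 79/21 = 11490 mol.
Fuel reacted = 0.934 × 300 → ξ = 280.2 mol.
Outlet (n = n₀ + ν ξ):
  C₄H₁₀: 300 − 1(280.2) = 19.8
  O₂: 3054 − 6.5(280.2) = 1232
  N₂: 11490 (inert)
  CO₂: 0 + 4(280.2) = 1121
  H₂O: 0 + 5(280.2) = 1401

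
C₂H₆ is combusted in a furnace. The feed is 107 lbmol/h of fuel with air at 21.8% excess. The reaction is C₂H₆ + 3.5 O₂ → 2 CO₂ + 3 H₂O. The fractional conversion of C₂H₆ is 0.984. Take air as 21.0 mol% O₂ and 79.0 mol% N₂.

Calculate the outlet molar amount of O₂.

Stoichiometric O₂ = 3.5 × 107 = 374.5 lbmol/h; O₂ fed = 374.5 × 1.218 = 456.1 lbmol/h.
N₂ fed = 456.1 × 79/21 = 1716 lbmol/h.
Fuel reacted = 0.984 × 107 → ξ = 105.3 lbmol/h.
Outlet (n = n₀ + ν ξ):
  C₂H₆: 107 − 1(105.3) = 1.712
  O₂: 456.1 − 3.5(105.3) = 87.63
  N₂: 1716 (inert)
  CO₂: 0 + 2(105.3) = 210.6
  H₂O: 0 + 3(105.3) = 315.9

87.6 lbmol/h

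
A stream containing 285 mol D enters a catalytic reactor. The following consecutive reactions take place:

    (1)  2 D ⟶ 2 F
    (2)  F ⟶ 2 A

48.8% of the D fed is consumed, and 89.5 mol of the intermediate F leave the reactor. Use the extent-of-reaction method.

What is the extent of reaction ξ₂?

Conversion of D: D consumed = 2ξ₁ = 0.488 × 285 → ξ₁ = 69.54 mol.
F balance: n_F = 0 + 2ξ₁ − 1ξ₂ = 89.5 → ξ₂ = (2·69.54 − 89.5)/1 = 49.58 mol.
Outlet amounts (n = n₀ + Σ ν·ξ):
  D: 285 − 2(69.54) = 145.9
  F: 0 + 2(69.54) − 1(49.58) = 89.5
  A: 0 + 2(49.58) = 99.16

ξ₂ = 49.6 mol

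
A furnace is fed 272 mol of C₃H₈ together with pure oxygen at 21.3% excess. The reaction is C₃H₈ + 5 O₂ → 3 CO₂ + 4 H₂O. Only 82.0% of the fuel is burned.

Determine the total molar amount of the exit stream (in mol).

2140 mol

Stoichiometric O₂ = 5 × 272 = 1360 mol; O₂ fed = 1360 × 1.213 = 1650 mol.
Fuel reacted = 0.82 × 272 → ξ = 223 mol.
Outlet (n = n₀ + ν ξ):
  C₃H₈: 272 − 1(223) = 48.96
  O₂: 1650 − 5(223) = 534.5
  CO₂: 0 + 3(223) = 669.1
  H₂O: 0 + 4(223) = 892.2
Total out = 48.96 + 534.5 + 669.1 + 892.2 = 2145 mol.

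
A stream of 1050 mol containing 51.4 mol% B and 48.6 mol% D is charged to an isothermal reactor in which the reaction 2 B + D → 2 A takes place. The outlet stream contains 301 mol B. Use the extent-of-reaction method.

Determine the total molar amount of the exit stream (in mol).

931 mol

For B: n = n₀ − 2ξ → 301 = 539.7 − 2ξ, giving ξ = 119.4 mol.
Outlet amounts (n = n₀ + ν ξ):
  B: 539.7 − 2(119.4) = 301
  D: 510.3 − 1(119.4) = 390.9
  A: 0 + 2(119.4) = 238.7
Total out = 301 + 390.9 + 238.7 = 930.7 mol.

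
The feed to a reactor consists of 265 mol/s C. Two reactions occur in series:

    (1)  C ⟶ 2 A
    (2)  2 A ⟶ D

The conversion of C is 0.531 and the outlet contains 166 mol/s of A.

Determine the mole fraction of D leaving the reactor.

0.166

Conversion of C: C consumed = 1ξ₁ = 0.531 × 265 → ξ₁ = 140.7 mol/s.
A balance: n_A = 0 + 2ξ₁ − 2ξ₂ = 166 → ξ₂ = (2·140.7 − 166)/2 = 57.72 mol/s.
Outlet amounts (n = n₀ + Σ ν·ξ):
  C: 265 − 1(140.7) = 124.3
  A: 0 + 2(140.7) − 2(57.72) = 166
  D: 0 + 1(57.72) = 57.72
Total out = 348 mol/s; y_D = 57.72 / 348 = 0.1658.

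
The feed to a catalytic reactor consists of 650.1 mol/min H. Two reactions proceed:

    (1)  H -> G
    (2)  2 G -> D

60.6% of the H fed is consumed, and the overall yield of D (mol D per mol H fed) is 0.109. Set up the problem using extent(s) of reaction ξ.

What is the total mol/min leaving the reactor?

579 mol/min

Conversion of H: H consumed = 1ξ₁ = 0.606 × 650.1 → ξ₁ = 394 mol/min.
Yield of D: 1ξ₂ / 650.1 = 0.109 → ξ₂ = 70.86 mol/min.
Outlet amounts (n = n₀ + Σ ν·ξ):
  H: 650.1 − 1(394) = 256.1
  G: 0 + 1(394) − 2(70.86) = 252.2
  D: 0 + 1(70.86) = 70.86
Total out = 256.1 + 252.2 + 70.86 = 579.2 mol/min.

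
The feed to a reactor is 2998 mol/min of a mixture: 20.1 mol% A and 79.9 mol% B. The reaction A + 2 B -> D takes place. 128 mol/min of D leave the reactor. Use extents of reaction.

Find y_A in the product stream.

0.173

For D: n = n₀ + 1ξ → 128 = 0 + 1ξ, giving ξ = 128 mol/min.
Outlet amounts (n = n₀ + ν ξ):
  A: 602.6 − 1(128) = 474.6
  B: 2395 − 2(128) = 2139
  D: 0 + 1(128) = 128
Total out = 2742 mol/min; y_A = 474.6 / 2742 = 0.1731.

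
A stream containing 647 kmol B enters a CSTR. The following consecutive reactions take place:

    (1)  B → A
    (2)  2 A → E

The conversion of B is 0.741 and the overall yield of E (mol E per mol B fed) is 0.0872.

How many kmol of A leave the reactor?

367 kmol

Conversion of B: B consumed = 1ξ₁ = 0.741 × 647 → ξ₁ = 479.4 kmol.
Yield of E: 1ξ₂ / 647 = 0.0872 → ξ₂ = 56.42 kmol.
Outlet amounts (n = n₀ + Σ ν·ξ):
  B: 647 − 1(479.4) = 167.6
  A: 0 + 1(479.4) − 2(56.42) = 366.6
  E: 0 + 1(56.42) = 56.42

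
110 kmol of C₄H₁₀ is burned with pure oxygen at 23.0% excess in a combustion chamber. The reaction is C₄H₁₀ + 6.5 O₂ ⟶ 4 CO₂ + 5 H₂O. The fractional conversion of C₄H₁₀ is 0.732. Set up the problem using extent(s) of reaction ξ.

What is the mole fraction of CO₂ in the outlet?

0.29

Stoichiometric O₂ = 6.5 × 110 = 715 kmol; O₂ fed = 715 × 1.230 = 879.4 kmol.
Fuel reacted = 0.732 × 110 → ξ = 80.52 kmol.
Outlet (n = n₀ + ν ξ):
  C₄H₁₀: 110 − 1(80.52) = 29.48
  O₂: 879.4 − 6.5(80.52) = 356.1
  CO₂: 0 + 4(80.52) = 322.1
  H₂O: 0 + 5(80.52) = 402.6
Total out = 1110 kmol; y_CO₂ = 322.1 / 1110 = 0.2901.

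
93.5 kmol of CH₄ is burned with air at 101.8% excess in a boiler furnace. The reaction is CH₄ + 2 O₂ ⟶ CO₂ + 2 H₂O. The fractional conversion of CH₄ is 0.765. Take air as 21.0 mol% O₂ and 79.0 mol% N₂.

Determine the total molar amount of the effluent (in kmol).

Stoichiometric O₂ = 2 × 93.5 = 187 kmol; O₂ fed = 187 × 2.018 = 377.4 kmol.
N₂ fed = 377.4 × 79/21 = 1420 kmol.
Fuel reacted = 0.765 × 93.5 → ξ = 71.53 kmol.
Outlet (n = n₀ + ν ξ):
  CH₄: 93.5 − 1(71.53) = 21.97
  O₂: 377.4 − 2(71.53) = 234.3
  N₂: 1420 (inert)
  CO₂: 0 + 1(71.53) = 71.53
  H₂O: 0 + 2(71.53) = 143.1
Total out = 21.97 + 234.3 + 1420 + 71.53 + 143.1 = 1890 kmol.

1890 kmol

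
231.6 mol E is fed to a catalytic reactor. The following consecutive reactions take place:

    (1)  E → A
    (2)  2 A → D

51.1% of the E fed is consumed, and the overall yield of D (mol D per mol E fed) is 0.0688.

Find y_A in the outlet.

Conversion of E: E consumed = 1ξ₁ = 0.511 × 231.6 → ξ₁ = 118.3 mol.
Yield of D: 1ξ₂ / 231.6 = 0.0688 → ξ₂ = 15.93 mol.
Outlet amounts (n = n₀ + Σ ν·ξ):
  E: 231.6 − 1(118.3) = 113.3
  A: 0 + 1(118.3) − 2(15.93) = 86.48
  D: 0 + 1(15.93) = 15.93
Total out = 215.7 mol; y_A = 86.48 / 215.7 = 0.401.

0.401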